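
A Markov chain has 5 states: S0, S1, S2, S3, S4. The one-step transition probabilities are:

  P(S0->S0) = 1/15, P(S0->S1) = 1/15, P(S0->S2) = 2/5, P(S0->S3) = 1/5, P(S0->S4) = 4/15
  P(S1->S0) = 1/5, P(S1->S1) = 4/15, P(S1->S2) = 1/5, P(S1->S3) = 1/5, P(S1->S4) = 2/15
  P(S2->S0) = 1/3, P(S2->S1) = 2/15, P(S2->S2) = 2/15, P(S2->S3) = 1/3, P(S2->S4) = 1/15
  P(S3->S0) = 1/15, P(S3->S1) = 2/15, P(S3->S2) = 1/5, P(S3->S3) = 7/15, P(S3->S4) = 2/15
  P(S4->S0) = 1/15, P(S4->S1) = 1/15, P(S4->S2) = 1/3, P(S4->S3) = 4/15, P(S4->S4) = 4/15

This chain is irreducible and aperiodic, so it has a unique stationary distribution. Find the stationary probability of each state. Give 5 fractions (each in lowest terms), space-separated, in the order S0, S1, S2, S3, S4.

Answer: 479/3266 2555/19596 4601/19596 281/852 3103/19596

Derivation:
The stationary distribution satisfies pi = pi * P, i.e.:
  pi_S0 = 1/15*pi_S0 + 1/5*pi_S1 + 1/3*pi_S2 + 1/15*pi_S3 + 1/15*pi_S4
  pi_S1 = 1/15*pi_S0 + 4/15*pi_S1 + 2/15*pi_S2 + 2/15*pi_S3 + 1/15*pi_S4
  pi_S2 = 2/5*pi_S0 + 1/5*pi_S1 + 2/15*pi_S2 + 1/5*pi_S3 + 1/3*pi_S4
  pi_S3 = 1/5*pi_S0 + 1/5*pi_S1 + 1/3*pi_S2 + 7/15*pi_S3 + 4/15*pi_S4
  pi_S4 = 4/15*pi_S0 + 2/15*pi_S1 + 1/15*pi_S2 + 2/15*pi_S3 + 4/15*pi_S4
with normalization: pi_S0 + pi_S1 + pi_S2 + pi_S3 + pi_S4 = 1.

Using the first 4 balance equations plus normalization, the linear system A*pi = b is:
  [-14/15, 1/5, 1/3, 1/15, 1/15] . pi = 0
  [1/15, -11/15, 2/15, 2/15, 1/15] . pi = 0
  [2/5, 1/5, -13/15, 1/5, 1/3] . pi = 0
  [1/5, 1/5, 1/3, -8/15, 4/15] . pi = 0
  [1, 1, 1, 1, 1] . pi = 1

Solving yields:
  pi_S0 = 479/3266
  pi_S1 = 2555/19596
  pi_S2 = 4601/19596
  pi_S3 = 281/852
  pi_S4 = 3103/19596

Verification (pi * P):
  479/3266*1/15 + 2555/19596*1/5 + 4601/19596*1/3 + 281/852*1/15 + 3103/19596*1/15 = 479/3266 = pi_S0  (ok)
  479/3266*1/15 + 2555/19596*4/15 + 4601/19596*2/15 + 281/852*2/15 + 3103/19596*1/15 = 2555/19596 = pi_S1  (ok)
  479/3266*2/5 + 2555/19596*1/5 + 4601/19596*2/15 + 281/852*1/5 + 3103/19596*1/3 = 4601/19596 = pi_S2  (ok)
  479/3266*1/5 + 2555/19596*1/5 + 4601/19596*1/3 + 281/852*7/15 + 3103/19596*4/15 = 281/852 = pi_S3  (ok)
  479/3266*4/15 + 2555/19596*2/15 + 4601/19596*1/15 + 281/852*2/15 + 3103/19596*4/15 = 3103/19596 = pi_S4  (ok)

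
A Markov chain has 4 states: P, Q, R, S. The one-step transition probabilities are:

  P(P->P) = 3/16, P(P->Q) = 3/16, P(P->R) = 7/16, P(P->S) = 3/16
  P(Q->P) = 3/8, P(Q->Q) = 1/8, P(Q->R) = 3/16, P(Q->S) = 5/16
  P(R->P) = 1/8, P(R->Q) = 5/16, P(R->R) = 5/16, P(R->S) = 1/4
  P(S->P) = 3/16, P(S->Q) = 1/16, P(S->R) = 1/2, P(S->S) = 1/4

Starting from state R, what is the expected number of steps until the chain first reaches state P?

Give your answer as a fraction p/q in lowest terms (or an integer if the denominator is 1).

Answer: 4928/953

Derivation:
Let h_i = expected steps to first reach P from state i.
Boundary: h_P = 0.
First-step equations for the other states:
  h_Q = 1 + 3/8*h_P + 1/8*h_Q + 3/16*h_R + 5/16*h_S
  h_R = 1 + 1/8*h_P + 5/16*h_Q + 5/16*h_R + 1/4*h_S
  h_S = 1 + 3/16*h_P + 1/16*h_Q + 1/2*h_R + 1/4*h_S

Substituting h_P = 0 and rearranging gives the linear system (I - Q) h = 1:
  [7/8, -3/16, -5/16] . (h_Q, h_R, h_S) = 1
  [-5/16, 11/16, -1/4] . (h_Q, h_R, h_S) = 1
  [-1/16, -1/2, 3/4] . (h_Q, h_R, h_S) = 1

Solving yields:
  h_Q = 3888/953
  h_R = 4928/953
  h_S = 4880/953

Starting state is R, so the expected hitting time is h_R = 4928/953.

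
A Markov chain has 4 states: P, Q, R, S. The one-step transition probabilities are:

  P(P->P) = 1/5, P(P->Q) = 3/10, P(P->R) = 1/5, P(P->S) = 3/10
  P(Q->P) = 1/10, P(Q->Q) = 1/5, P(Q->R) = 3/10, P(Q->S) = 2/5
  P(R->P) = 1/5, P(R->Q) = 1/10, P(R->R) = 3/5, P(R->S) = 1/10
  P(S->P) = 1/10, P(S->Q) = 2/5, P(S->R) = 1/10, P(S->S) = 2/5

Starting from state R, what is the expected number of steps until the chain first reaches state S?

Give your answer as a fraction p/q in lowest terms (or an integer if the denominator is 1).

Let h_i = expected steps to first reach S from state i.
Boundary: h_S = 0.
First-step equations for the other states:
  h_P = 1 + 1/5*h_P + 3/10*h_Q + 1/5*h_R + 3/10*h_S
  h_Q = 1 + 1/10*h_P + 1/5*h_Q + 3/10*h_R + 2/5*h_S
  h_R = 1 + 1/5*h_P + 1/10*h_Q + 3/5*h_R + 1/10*h_S

Substituting h_S = 0 and rearranging gives the linear system (I - Q) h = 1:
  [4/5, -3/10, -1/5] . (h_P, h_Q, h_R) = 1
  [-1/10, 4/5, -3/10] . (h_P, h_Q, h_R) = 1
  [-1/5, -1/10, 2/5] . (h_P, h_Q, h_R) = 1

Solving yields:
  h_P = 85/21
  h_Q = 80/21
  h_R = 115/21

Starting state is R, so the expected hitting time is h_R = 115/21.

Answer: 115/21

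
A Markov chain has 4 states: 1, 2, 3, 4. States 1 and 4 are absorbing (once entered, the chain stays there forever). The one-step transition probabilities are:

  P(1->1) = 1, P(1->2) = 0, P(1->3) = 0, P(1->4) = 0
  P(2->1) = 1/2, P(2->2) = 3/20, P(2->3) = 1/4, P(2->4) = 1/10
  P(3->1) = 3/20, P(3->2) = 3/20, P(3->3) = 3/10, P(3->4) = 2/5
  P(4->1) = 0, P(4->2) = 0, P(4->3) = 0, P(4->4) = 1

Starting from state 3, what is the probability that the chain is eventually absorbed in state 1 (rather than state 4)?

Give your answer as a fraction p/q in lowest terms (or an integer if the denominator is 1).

Let a_i = P(absorbed in 1 | start in state i).
Boundary conditions: a_1 = 1, a_4 = 0.
For each transient state i, a_i = sum_j P(i->j) * a_j:
  a_2 = 1/2*a_1 + 3/20*a_2 + 1/4*a_3 + 1/10*a_4
  a_3 = 3/20*a_1 + 3/20*a_2 + 3/10*a_3 + 2/5*a_4

Substituting a_1 = 1 and a_4 = 0, rearrange to (I - Q) a = r where r[i] = P(i -> 1):
  [17/20, -1/4] . (a_2, a_3) = 1/2
  [-3/20, 7/10] . (a_2, a_3) = 3/20

Solving yields:
  a_2 = 155/223
  a_3 = 81/223

Starting state is 3, so the absorption probability is a_3 = 81/223.

Answer: 81/223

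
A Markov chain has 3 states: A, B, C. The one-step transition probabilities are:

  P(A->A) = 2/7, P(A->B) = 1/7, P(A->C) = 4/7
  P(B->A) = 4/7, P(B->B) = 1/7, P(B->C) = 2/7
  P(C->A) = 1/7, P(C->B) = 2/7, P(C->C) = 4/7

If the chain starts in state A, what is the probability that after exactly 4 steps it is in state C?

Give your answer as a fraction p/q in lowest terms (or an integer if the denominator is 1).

Computing P^4 by repeated multiplication:
P^1 =
  A: [2/7, 1/7, 4/7]
  B: [4/7, 1/7, 2/7]
  C: [1/7, 2/7, 4/7]
P^2 =
  A: [12/49, 11/49, 26/49]
  B: [2/7, 9/49, 26/49]
  C: [2/7, 11/49, 24/49]
P^3 =
  A: [94/343, 75/343, 174/343]
  B: [90/343, 75/343, 178/343]
  C: [96/343, 73/343, 174/343]
P^4 =
  A: [662/2401, 517/2401, 1222/2401]
  B: [94/343, 521/2401, 1222/2401]
  C: [94/343, 517/2401, 1226/2401]

(P^4)[A -> C] = 1222/2401

Answer: 1222/2401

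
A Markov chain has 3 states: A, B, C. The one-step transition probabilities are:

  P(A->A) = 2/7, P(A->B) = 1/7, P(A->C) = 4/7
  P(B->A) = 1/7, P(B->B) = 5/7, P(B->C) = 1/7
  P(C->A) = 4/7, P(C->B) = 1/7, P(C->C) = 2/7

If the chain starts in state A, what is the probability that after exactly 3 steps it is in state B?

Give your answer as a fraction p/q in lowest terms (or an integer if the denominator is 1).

Answer: 93/343

Derivation:
Computing P^3 by repeated multiplication:
P^1 =
  A: [2/7, 1/7, 4/7]
  B: [1/7, 5/7, 1/7]
  C: [4/7, 1/7, 2/7]
P^2 =
  A: [3/7, 11/49, 17/49]
  B: [11/49, 27/49, 11/49]
  C: [17/49, 11/49, 3/7]
P^3 =
  A: [121/343, 93/343, 129/343]
  B: [93/343, 157/343, 93/343]
  C: [129/343, 93/343, 121/343]

(P^3)[A -> B] = 93/343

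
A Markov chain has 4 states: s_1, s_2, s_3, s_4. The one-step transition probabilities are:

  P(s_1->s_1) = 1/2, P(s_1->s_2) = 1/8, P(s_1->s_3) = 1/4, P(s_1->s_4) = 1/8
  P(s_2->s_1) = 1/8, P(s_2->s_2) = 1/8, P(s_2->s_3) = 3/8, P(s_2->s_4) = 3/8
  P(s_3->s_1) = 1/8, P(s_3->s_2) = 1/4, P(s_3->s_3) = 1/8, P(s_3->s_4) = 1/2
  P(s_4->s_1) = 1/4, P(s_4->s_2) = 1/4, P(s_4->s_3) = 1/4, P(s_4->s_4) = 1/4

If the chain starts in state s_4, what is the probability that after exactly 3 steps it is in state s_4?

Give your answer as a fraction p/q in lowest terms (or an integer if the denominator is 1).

Answer: 39/128

Derivation:
Computing P^3 by repeated multiplication:
P^1 =
  s_1: [1/2, 1/8, 1/4, 1/8]
  s_2: [1/8, 1/8, 3/8, 3/8]
  s_3: [1/8, 1/4, 1/8, 1/2]
  s_4: [1/4, 1/4, 1/4, 1/4]
P^2 =
  s_1: [21/64, 11/64, 15/64, 17/64]
  s_2: [7/32, 7/32, 7/32, 11/32]
  s_3: [15/64, 13/64, 17/64, 19/64]
  s_4: [1/4, 3/16, 1/4, 5/16]
P^3 =
  s_1: [9/32, 3/16, 31/128, 37/128]
  s_2: [1/4, 25/128, 1/4, 39/128]
  s_3: [1/4, 25/128, 31/128, 5/16]
  s_4: [33/128, 25/128, 31/128, 39/128]

(P^3)[s_4 -> s_4] = 39/128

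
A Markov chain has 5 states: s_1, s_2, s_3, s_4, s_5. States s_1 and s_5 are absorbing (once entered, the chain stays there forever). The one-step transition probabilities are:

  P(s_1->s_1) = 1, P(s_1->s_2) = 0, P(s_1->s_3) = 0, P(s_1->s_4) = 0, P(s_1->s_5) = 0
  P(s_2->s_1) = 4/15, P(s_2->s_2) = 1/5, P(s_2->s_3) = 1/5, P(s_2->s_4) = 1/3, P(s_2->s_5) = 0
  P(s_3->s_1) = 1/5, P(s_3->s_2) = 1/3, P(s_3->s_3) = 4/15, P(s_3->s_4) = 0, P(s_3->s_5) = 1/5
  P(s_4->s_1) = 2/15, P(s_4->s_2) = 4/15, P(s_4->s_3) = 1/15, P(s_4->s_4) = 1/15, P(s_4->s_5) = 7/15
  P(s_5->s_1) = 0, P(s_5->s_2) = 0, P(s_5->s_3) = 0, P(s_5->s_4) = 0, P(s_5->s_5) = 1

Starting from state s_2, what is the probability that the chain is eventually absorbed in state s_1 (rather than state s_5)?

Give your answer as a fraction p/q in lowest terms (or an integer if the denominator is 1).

Answer: 867/1393

Derivation:
Let a_i = P(absorbed in s_1 | start in state i).
Boundary conditions: a_s_1 = 1, a_s_5 = 0.
For each transient state i, a_i = sum_j P(i->j) * a_j:
  a_s_2 = 4/15*a_s_1 + 1/5*a_s_2 + 1/5*a_s_3 + 1/3*a_s_4 + 0*a_s_5
  a_s_3 = 1/5*a_s_1 + 1/3*a_s_2 + 4/15*a_s_3 + 0*a_s_4 + 1/5*a_s_5
  a_s_4 = 2/15*a_s_1 + 4/15*a_s_2 + 1/15*a_s_3 + 1/15*a_s_4 + 7/15*a_s_5

Substituting a_s_1 = 1 and a_s_5 = 0, rearrange to (I - Q) a = r where r[i] = P(i -> s_1):
  [4/5, -1/5, -1/3] . (a_s_2, a_s_3, a_s_4) = 4/15
  [-1/3, 11/15, 0] . (a_s_2, a_s_3, a_s_4) = 1/5
  [-4/15, -1/15, 14/15] . (a_s_2, a_s_3, a_s_4) = 2/15

Solving yields:
  a_s_2 = 867/1393
  a_s_3 = 774/1393
  a_s_4 = 502/1393

Starting state is s_2, so the absorption probability is a_s_2 = 867/1393.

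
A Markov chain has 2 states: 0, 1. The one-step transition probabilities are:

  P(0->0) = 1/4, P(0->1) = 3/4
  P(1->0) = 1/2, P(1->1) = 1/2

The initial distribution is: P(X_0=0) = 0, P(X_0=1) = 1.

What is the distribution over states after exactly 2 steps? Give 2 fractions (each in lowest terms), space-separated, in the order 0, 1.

Propagating the distribution step by step (d_{t+1} = d_t * P):
d_0 = (0=0, 1=1)
  d_1[0] = 0*1/4 + 1*1/2 = 1/2
  d_1[1] = 0*3/4 + 1*1/2 = 1/2
d_1 = (0=1/2, 1=1/2)
  d_2[0] = 1/2*1/4 + 1/2*1/2 = 3/8
  d_2[1] = 1/2*3/4 + 1/2*1/2 = 5/8
d_2 = (0=3/8, 1=5/8)

Answer: 3/8 5/8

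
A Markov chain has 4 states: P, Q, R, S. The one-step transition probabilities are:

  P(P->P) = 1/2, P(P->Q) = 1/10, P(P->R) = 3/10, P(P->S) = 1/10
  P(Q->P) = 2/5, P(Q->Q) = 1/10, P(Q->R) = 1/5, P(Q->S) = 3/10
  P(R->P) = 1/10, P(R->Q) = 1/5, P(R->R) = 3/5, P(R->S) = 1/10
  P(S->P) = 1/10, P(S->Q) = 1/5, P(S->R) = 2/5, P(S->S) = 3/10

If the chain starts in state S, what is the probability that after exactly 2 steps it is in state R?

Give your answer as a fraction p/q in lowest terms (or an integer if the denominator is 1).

Computing P^2 by repeated multiplication:
P^1 =
  P: [1/2, 1/10, 3/10, 1/10]
  Q: [2/5, 1/10, 1/5, 3/10]
  R: [1/10, 1/5, 3/5, 1/10]
  S: [1/10, 1/5, 2/5, 3/10]
P^2 =
  P: [33/100, 7/50, 39/100, 7/50]
  Q: [29/100, 3/20, 19/50, 9/50]
  R: [1/5, 17/100, 47/100, 4/25]
  S: [1/5, 17/100, 43/100, 1/5]

(P^2)[S -> R] = 43/100

Answer: 43/100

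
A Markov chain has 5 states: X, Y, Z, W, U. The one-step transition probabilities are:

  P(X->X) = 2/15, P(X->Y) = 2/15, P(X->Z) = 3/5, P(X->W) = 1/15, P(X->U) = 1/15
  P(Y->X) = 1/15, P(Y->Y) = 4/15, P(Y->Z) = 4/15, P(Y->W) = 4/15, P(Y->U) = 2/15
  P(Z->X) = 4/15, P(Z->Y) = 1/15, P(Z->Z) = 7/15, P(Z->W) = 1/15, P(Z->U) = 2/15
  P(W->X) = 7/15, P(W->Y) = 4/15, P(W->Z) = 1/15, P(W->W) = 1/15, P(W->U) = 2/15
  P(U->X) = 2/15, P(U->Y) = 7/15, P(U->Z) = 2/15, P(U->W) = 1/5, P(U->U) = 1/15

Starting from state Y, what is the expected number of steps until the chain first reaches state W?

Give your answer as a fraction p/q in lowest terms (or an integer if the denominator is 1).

Answer: 6135/923

Derivation:
Let h_i = expected steps to first reach W from state i.
Boundary: h_W = 0.
First-step equations for the other states:
  h_X = 1 + 2/15*h_X + 2/15*h_Y + 3/5*h_Z + 1/15*h_W + 1/15*h_U
  h_Y = 1 + 1/15*h_X + 4/15*h_Y + 4/15*h_Z + 4/15*h_W + 2/15*h_U
  h_Z = 1 + 4/15*h_X + 1/15*h_Y + 7/15*h_Z + 1/15*h_W + 2/15*h_U
  h_U = 1 + 2/15*h_X + 7/15*h_Y + 2/15*h_Z + 1/5*h_W + 1/15*h_U

Substituting h_W = 0 and rearranging gives the linear system (I - Q) h = 1:
  [13/15, -2/15, -3/5, -1/15] . (h_X, h_Y, h_Z, h_U) = 1
  [-1/15, 11/15, -4/15, -2/15] . (h_X, h_Y, h_Z, h_U) = 1
  [-4/15, -1/15, 8/15, -2/15] . (h_X, h_Y, h_Z, h_U) = 1
  [-2/15, -7/15, -2/15, 14/15] . (h_X, h_Y, h_Z, h_U) = 1

Solving yields:
  h_X = 8160/923
  h_Y = 6135/923
  h_Z = 8175/923
  h_U = 90/13

Starting state is Y, so the expected hitting time is h_Y = 6135/923.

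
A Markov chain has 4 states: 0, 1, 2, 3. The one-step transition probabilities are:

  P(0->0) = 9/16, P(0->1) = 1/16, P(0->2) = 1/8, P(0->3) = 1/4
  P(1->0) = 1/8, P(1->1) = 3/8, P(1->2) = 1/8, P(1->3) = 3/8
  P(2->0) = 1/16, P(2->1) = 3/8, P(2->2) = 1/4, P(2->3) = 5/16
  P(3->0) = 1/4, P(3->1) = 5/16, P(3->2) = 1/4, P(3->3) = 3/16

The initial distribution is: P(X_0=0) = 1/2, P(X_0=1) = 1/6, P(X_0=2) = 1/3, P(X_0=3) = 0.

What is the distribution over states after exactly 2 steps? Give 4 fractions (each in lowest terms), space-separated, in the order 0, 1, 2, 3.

Propagating the distribution step by step (d_{t+1} = d_t * P):
d_0 = (0=1/2, 1=1/6, 2=1/3, 3=0)
  d_1[0] = 1/2*9/16 + 1/6*1/8 + 1/3*1/16 + 0*1/4 = 31/96
  d_1[1] = 1/2*1/16 + 1/6*3/8 + 1/3*3/8 + 0*5/16 = 7/32
  d_1[2] = 1/2*1/8 + 1/6*1/8 + 1/3*1/4 + 0*1/4 = 1/6
  d_1[3] = 1/2*1/4 + 1/6*3/8 + 1/3*5/16 + 0*3/16 = 7/24
d_1 = (0=31/96, 1=7/32, 2=1/6, 3=7/24)
  d_2[0] = 31/96*9/16 + 7/32*1/8 + 1/6*1/16 + 7/24*1/4 = 449/1536
  d_2[1] = 31/96*1/16 + 7/32*3/8 + 1/6*3/8 + 7/24*5/16 = 131/512
  d_2[2] = 31/96*1/8 + 7/32*1/8 + 1/6*1/4 + 7/24*1/4 = 35/192
  d_2[3] = 31/96*1/4 + 7/32*3/8 + 1/6*5/16 + 7/24*3/16 = 69/256
d_2 = (0=449/1536, 1=131/512, 2=35/192, 3=69/256)

Answer: 449/1536 131/512 35/192 69/256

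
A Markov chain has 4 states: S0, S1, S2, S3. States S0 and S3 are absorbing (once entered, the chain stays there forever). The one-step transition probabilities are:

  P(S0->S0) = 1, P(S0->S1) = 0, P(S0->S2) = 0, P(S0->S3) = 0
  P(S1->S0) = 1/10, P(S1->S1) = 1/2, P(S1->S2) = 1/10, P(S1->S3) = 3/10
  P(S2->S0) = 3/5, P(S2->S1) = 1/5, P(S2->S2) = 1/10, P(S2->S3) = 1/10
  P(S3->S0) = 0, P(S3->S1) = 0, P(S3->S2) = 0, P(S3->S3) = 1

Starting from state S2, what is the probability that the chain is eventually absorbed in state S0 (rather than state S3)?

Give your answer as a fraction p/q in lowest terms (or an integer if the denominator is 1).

Let a_i = P(absorbed in S0 | start in state i).
Boundary conditions: a_S0 = 1, a_S3 = 0.
For each transient state i, a_i = sum_j P(i->j) * a_j:
  a_S1 = 1/10*a_S0 + 1/2*a_S1 + 1/10*a_S2 + 3/10*a_S3
  a_S2 = 3/5*a_S0 + 1/5*a_S1 + 1/10*a_S2 + 1/10*a_S3

Substituting a_S0 = 1 and a_S3 = 0, rearrange to (I - Q) a = r where r[i] = P(i -> S0):
  [1/2, -1/10] . (a_S1, a_S2) = 1/10
  [-1/5, 9/10] . (a_S1, a_S2) = 3/5

Solving yields:
  a_S1 = 15/43
  a_S2 = 32/43

Starting state is S2, so the absorption probability is a_S2 = 32/43.

Answer: 32/43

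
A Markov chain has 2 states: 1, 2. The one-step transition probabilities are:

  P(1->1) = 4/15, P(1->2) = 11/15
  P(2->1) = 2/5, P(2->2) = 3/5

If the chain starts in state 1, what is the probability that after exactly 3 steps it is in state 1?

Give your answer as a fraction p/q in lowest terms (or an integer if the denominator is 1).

Answer: 1186/3375

Derivation:
Computing P^3 by repeated multiplication:
P^1 =
  1: [4/15, 11/15]
  2: [2/5, 3/5]
P^2 =
  1: [82/225, 143/225]
  2: [26/75, 49/75]
P^3 =
  1: [1186/3375, 2189/3375]
  2: [398/1125, 727/1125]

(P^3)[1 -> 1] = 1186/3375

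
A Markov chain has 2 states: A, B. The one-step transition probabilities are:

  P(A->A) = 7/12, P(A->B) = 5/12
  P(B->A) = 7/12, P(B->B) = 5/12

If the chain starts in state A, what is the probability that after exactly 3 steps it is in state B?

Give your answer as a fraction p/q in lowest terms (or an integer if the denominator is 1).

Computing P^3 by repeated multiplication:
P^1 =
  A: [7/12, 5/12]
  B: [7/12, 5/12]
P^2 =
  A: [7/12, 5/12]
  B: [7/12, 5/12]
P^3 =
  A: [7/12, 5/12]
  B: [7/12, 5/12]

(P^3)[A -> B] = 5/12

Answer: 5/12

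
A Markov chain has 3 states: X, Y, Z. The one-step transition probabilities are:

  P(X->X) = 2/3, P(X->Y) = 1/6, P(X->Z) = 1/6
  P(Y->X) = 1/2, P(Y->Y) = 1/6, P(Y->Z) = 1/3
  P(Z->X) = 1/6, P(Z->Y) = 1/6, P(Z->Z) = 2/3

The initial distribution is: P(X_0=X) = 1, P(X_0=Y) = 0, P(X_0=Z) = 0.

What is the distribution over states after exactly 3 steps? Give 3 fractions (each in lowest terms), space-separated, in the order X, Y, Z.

Propagating the distribution step by step (d_{t+1} = d_t * P):
d_0 = (X=1, Y=0, Z=0)
  d_1[X] = 1*2/3 + 0*1/2 + 0*1/6 = 2/3
  d_1[Y] = 1*1/6 + 0*1/6 + 0*1/6 = 1/6
  d_1[Z] = 1*1/6 + 0*1/3 + 0*2/3 = 1/6
d_1 = (X=2/3, Y=1/6, Z=1/6)
  d_2[X] = 2/3*2/3 + 1/6*1/2 + 1/6*1/6 = 5/9
  d_2[Y] = 2/3*1/6 + 1/6*1/6 + 1/6*1/6 = 1/6
  d_2[Z] = 2/3*1/6 + 1/6*1/3 + 1/6*2/3 = 5/18
d_2 = (X=5/9, Y=1/6, Z=5/18)
  d_3[X] = 5/9*2/3 + 1/6*1/2 + 5/18*1/6 = 1/2
  d_3[Y] = 5/9*1/6 + 1/6*1/6 + 5/18*1/6 = 1/6
  d_3[Z] = 5/9*1/6 + 1/6*1/3 + 5/18*2/3 = 1/3
d_3 = (X=1/2, Y=1/6, Z=1/3)

Answer: 1/2 1/6 1/3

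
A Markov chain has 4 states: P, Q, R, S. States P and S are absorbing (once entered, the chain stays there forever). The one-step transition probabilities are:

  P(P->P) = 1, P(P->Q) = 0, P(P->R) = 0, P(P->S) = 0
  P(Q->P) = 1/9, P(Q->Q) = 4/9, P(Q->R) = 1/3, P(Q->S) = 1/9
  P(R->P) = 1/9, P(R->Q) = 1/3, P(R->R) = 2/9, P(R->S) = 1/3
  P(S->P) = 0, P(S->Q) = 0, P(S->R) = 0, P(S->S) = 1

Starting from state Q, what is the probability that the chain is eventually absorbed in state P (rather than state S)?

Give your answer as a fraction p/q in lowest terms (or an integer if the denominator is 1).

Answer: 5/13

Derivation:
Let a_i = P(absorbed in P | start in state i).
Boundary conditions: a_P = 1, a_S = 0.
For each transient state i, a_i = sum_j P(i->j) * a_j:
  a_Q = 1/9*a_P + 4/9*a_Q + 1/3*a_R + 1/9*a_S
  a_R = 1/9*a_P + 1/3*a_Q + 2/9*a_R + 1/3*a_S

Substituting a_P = 1 and a_S = 0, rearrange to (I - Q) a = r where r[i] = P(i -> P):
  [5/9, -1/3] . (a_Q, a_R) = 1/9
  [-1/3, 7/9] . (a_Q, a_R) = 1/9

Solving yields:
  a_Q = 5/13
  a_R = 4/13

Starting state is Q, so the absorption probability is a_Q = 5/13.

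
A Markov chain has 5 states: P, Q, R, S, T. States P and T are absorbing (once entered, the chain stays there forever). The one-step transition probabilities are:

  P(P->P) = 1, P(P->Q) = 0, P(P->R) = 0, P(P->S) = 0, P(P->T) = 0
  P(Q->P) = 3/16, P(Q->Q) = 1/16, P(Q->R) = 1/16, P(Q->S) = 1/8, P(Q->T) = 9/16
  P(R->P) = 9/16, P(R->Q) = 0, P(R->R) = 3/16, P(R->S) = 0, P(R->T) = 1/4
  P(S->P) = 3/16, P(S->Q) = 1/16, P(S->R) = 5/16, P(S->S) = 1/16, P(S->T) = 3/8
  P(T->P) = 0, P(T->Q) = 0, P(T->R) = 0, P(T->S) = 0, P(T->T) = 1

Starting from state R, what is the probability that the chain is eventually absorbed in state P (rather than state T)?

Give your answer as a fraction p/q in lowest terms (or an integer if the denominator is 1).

Answer: 9/13

Derivation:
Let a_i = P(absorbed in P | start in state i).
Boundary conditions: a_P = 1, a_T = 0.
For each transient state i, a_i = sum_j P(i->j) * a_j:
  a_Q = 3/16*a_P + 1/16*a_Q + 1/16*a_R + 1/8*a_S + 9/16*a_T
  a_R = 9/16*a_P + 0*a_Q + 3/16*a_R + 0*a_S + 1/4*a_T
  a_S = 3/16*a_P + 1/16*a_Q + 5/16*a_R + 1/16*a_S + 3/8*a_T

Substituting a_P = 1 and a_T = 0, rearrange to (I - Q) a = r where r[i] = P(i -> P):
  [15/16, -1/16, -1/8] . (a_Q, a_R, a_S) = 3/16
  [0, 13/16, 0] . (a_Q, a_R, a_S) = 9/16
  [-1/16, -5/16, 15/16] . (a_Q, a_R, a_S) = 3/16

Solving yields:
  a_Q = 888/2899
  a_R = 9/13
  a_S = 1308/2899

Starting state is R, so the absorption probability is a_R = 9/13.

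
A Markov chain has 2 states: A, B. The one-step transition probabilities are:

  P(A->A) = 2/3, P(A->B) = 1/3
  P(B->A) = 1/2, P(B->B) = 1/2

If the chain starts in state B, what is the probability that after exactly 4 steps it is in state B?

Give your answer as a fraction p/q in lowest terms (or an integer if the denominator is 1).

Computing P^4 by repeated multiplication:
P^1 =
  A: [2/3, 1/3]
  B: [1/2, 1/2]
P^2 =
  A: [11/18, 7/18]
  B: [7/12, 5/12]
P^3 =
  A: [65/108, 43/108]
  B: [43/72, 29/72]
P^4 =
  A: [389/648, 259/648]
  B: [259/432, 173/432]

(P^4)[B -> B] = 173/432

Answer: 173/432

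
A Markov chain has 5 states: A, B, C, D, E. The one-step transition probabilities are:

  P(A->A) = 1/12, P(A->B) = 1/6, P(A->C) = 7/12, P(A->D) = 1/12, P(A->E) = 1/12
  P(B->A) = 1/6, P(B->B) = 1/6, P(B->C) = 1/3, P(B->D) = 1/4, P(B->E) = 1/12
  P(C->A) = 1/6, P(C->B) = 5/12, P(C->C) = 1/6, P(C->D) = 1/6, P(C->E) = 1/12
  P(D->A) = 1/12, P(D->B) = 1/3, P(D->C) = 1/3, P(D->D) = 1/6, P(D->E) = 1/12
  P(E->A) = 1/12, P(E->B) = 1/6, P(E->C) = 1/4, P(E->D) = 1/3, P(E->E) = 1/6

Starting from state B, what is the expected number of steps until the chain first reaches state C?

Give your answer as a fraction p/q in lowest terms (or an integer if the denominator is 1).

Let h_i = expected steps to first reach C from state i.
Boundary: h_C = 0.
First-step equations for the other states:
  h_A = 1 + 1/12*h_A + 1/6*h_B + 7/12*h_C + 1/12*h_D + 1/12*h_E
  h_B = 1 + 1/6*h_A + 1/6*h_B + 1/3*h_C + 1/4*h_D + 1/12*h_E
  h_D = 1 + 1/12*h_A + 1/3*h_B + 1/3*h_C + 1/6*h_D + 1/12*h_E
  h_E = 1 + 1/12*h_A + 1/6*h_B + 1/4*h_C + 1/3*h_D + 1/6*h_E

Substituting h_C = 0 and rearranging gives the linear system (I - Q) h = 1:
  [11/12, -1/6, -1/12, -1/12] . (h_A, h_B, h_D, h_E) = 1
  [-1/6, 5/6, -1/4, -1/12] . (h_A, h_B, h_D, h_E) = 1
  [-1/12, -1/3, 5/6, -1/12] . (h_A, h_B, h_D, h_E) = 1
  [-1/12, -1/6, -1/3, 5/6] . (h_A, h_B, h_D, h_E) = 1

Solving yields:
  h_A = 768/359
  h_B = 1002/359
  h_D = 1020/359
  h_E = 1116/359

Starting state is B, so the expected hitting time is h_B = 1002/359.

Answer: 1002/359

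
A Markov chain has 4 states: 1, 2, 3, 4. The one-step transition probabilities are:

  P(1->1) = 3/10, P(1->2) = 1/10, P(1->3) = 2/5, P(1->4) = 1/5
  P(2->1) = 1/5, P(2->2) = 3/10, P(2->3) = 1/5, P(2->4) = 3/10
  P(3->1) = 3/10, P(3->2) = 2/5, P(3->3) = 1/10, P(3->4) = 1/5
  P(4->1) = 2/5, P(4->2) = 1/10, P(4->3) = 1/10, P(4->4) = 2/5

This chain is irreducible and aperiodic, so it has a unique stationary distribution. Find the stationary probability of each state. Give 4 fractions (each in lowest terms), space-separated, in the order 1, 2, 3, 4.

The stationary distribution satisfies pi = pi * P, i.e.:
  pi_1 = 3/10*pi_1 + 1/5*pi_2 + 3/10*pi_3 + 2/5*pi_4
  pi_2 = 1/10*pi_1 + 3/10*pi_2 + 2/5*pi_3 + 1/10*pi_4
  pi_3 = 2/5*pi_1 + 1/5*pi_2 + 1/10*pi_3 + 1/10*pi_4
  pi_4 = 1/5*pi_1 + 3/10*pi_2 + 1/5*pi_3 + 2/5*pi_4
with normalization: pi_1 + pi_2 + pi_3 + pi_4 = 1.

Using the first 3 balance equations plus normalization, the linear system A*pi = b is:
  [-7/10, 1/5, 3/10, 2/5] . pi = 0
  [1/10, -7/10, 2/5, 1/10] . pi = 0
  [2/5, 1/5, -9/10, 1/10] . pi = 0
  [1, 1, 1, 1] . pi = 1

Solving yields:
  pi_1 = 39/127
  pi_2 = 26/127
  pi_3 = 27/127
  pi_4 = 35/127

Verification (pi * P):
  39/127*3/10 + 26/127*1/5 + 27/127*3/10 + 35/127*2/5 = 39/127 = pi_1  (ok)
  39/127*1/10 + 26/127*3/10 + 27/127*2/5 + 35/127*1/10 = 26/127 = pi_2  (ok)
  39/127*2/5 + 26/127*1/5 + 27/127*1/10 + 35/127*1/10 = 27/127 = pi_3  (ok)
  39/127*1/5 + 26/127*3/10 + 27/127*1/5 + 35/127*2/5 = 35/127 = pi_4  (ok)

Answer: 39/127 26/127 27/127 35/127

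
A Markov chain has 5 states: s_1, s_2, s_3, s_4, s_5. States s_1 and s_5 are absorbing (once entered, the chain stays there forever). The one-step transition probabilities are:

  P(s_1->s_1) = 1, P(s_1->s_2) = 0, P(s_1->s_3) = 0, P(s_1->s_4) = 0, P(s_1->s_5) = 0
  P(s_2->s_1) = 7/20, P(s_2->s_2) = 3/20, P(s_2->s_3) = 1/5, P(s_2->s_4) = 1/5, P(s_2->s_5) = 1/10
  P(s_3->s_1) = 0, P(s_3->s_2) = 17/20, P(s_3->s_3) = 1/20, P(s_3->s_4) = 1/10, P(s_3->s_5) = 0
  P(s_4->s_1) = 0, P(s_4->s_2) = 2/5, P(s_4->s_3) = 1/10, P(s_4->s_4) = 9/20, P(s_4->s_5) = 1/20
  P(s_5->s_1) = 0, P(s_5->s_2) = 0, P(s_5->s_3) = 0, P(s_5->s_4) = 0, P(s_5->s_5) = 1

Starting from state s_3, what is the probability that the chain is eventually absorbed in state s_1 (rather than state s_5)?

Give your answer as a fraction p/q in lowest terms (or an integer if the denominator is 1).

Answer: 1421/1929

Derivation:
Let a_i = P(absorbed in s_1 | start in state i).
Boundary conditions: a_s_1 = 1, a_s_5 = 0.
For each transient state i, a_i = sum_j P(i->j) * a_j:
  a_s_2 = 7/20*a_s_1 + 3/20*a_s_2 + 1/5*a_s_3 + 1/5*a_s_4 + 1/10*a_s_5
  a_s_3 = 0*a_s_1 + 17/20*a_s_2 + 1/20*a_s_3 + 1/10*a_s_4 + 0*a_s_5
  a_s_4 = 0*a_s_1 + 2/5*a_s_2 + 1/10*a_s_3 + 9/20*a_s_4 + 1/20*a_s_5

Substituting a_s_1 = 1 and a_s_5 = 0, rearrange to (I - Q) a = r where r[i] = P(i -> s_1):
  [17/20, -1/5, -1/5] . (a_s_2, a_s_3, a_s_4) = 7/20
  [-17/20, 19/20, -1/10] . (a_s_2, a_s_3, a_s_4) = 0
  [-2/5, -1/10, 11/20] . (a_s_2, a_s_3, a_s_4) = 0

Solving yields:
  a_s_2 = 1435/1929
  a_s_3 = 1421/1929
  a_s_4 = 434/643

Starting state is s_3, so the absorption probability is a_s_3 = 1421/1929.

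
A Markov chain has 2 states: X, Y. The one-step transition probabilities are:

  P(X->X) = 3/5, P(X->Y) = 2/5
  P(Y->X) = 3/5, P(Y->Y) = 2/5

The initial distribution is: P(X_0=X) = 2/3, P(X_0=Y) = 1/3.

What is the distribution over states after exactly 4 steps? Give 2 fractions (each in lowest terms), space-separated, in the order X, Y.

Propagating the distribution step by step (d_{t+1} = d_t * P):
d_0 = (X=2/3, Y=1/3)
  d_1[X] = 2/3*3/5 + 1/3*3/5 = 3/5
  d_1[Y] = 2/3*2/5 + 1/3*2/5 = 2/5
d_1 = (X=3/5, Y=2/5)
  d_2[X] = 3/5*3/5 + 2/5*3/5 = 3/5
  d_2[Y] = 3/5*2/5 + 2/5*2/5 = 2/5
d_2 = (X=3/5, Y=2/5)
  d_3[X] = 3/5*3/5 + 2/5*3/5 = 3/5
  d_3[Y] = 3/5*2/5 + 2/5*2/5 = 2/5
d_3 = (X=3/5, Y=2/5)
  d_4[X] = 3/5*3/5 + 2/5*3/5 = 3/5
  d_4[Y] = 3/5*2/5 + 2/5*2/5 = 2/5
d_4 = (X=3/5, Y=2/5)

Answer: 3/5 2/5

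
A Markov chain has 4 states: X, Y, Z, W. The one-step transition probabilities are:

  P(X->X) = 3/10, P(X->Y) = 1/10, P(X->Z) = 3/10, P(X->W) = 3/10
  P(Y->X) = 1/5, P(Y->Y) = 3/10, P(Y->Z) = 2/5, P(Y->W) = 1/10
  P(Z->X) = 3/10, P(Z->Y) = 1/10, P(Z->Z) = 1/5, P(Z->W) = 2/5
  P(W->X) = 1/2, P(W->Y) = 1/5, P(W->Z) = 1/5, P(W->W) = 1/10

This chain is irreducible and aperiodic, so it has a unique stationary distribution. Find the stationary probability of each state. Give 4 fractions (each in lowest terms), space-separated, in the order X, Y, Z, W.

The stationary distribution satisfies pi = pi * P, i.e.:
  pi_X = 3/10*pi_X + 1/5*pi_Y + 3/10*pi_Z + 1/2*pi_W
  pi_Y = 1/10*pi_X + 3/10*pi_Y + 1/10*pi_Z + 1/5*pi_W
  pi_Z = 3/10*pi_X + 2/5*pi_Y + 1/5*pi_Z + 1/5*pi_W
  pi_W = 3/10*pi_X + 1/10*pi_Y + 2/5*pi_Z + 1/10*pi_W
with normalization: pi_X + pi_Y + pi_Z + pi_W = 1.

Using the first 3 balance equations plus normalization, the linear system A*pi = b is:
  [-7/10, 1/5, 3/10, 1/2] . pi = 0
  [1/10, -7/10, 1/10, 1/5] . pi = 0
  [3/10, 2/5, -4/5, 1/5] . pi = 0
  [1, 1, 1, 1] . pi = 1

Solving yields:
  pi_X = 362/1085
  pi_Y = 169/1085
  pi_Z = 41/155
  pi_W = 267/1085

Verification (pi * P):
  362/1085*3/10 + 169/1085*1/5 + 41/155*3/10 + 267/1085*1/2 = 362/1085 = pi_X  (ok)
  362/1085*1/10 + 169/1085*3/10 + 41/155*1/10 + 267/1085*1/5 = 169/1085 = pi_Y  (ok)
  362/1085*3/10 + 169/1085*2/5 + 41/155*1/5 + 267/1085*1/5 = 41/155 = pi_Z  (ok)
  362/1085*3/10 + 169/1085*1/10 + 41/155*2/5 + 267/1085*1/10 = 267/1085 = pi_W  (ok)

Answer: 362/1085 169/1085 41/155 267/1085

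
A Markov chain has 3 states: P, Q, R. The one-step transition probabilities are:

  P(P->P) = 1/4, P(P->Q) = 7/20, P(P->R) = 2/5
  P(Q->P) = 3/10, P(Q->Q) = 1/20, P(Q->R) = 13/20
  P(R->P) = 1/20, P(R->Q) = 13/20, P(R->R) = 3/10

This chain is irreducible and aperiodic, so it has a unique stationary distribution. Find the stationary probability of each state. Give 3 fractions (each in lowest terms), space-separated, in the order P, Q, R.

Answer: 97/542 101/271 243/542

Derivation:
The stationary distribution satisfies pi = pi * P, i.e.:
  pi_P = 1/4*pi_P + 3/10*pi_Q + 1/20*pi_R
  pi_Q = 7/20*pi_P + 1/20*pi_Q + 13/20*pi_R
  pi_R = 2/5*pi_P + 13/20*pi_Q + 3/10*pi_R
with normalization: pi_P + pi_Q + pi_R = 1.

Using the first 2 balance equations plus normalization, the linear system A*pi = b is:
  [-3/4, 3/10, 1/20] . pi = 0
  [7/20, -19/20, 13/20] . pi = 0
  [1, 1, 1] . pi = 1

Solving yields:
  pi_P = 97/542
  pi_Q = 101/271
  pi_R = 243/542

Verification (pi * P):
  97/542*1/4 + 101/271*3/10 + 243/542*1/20 = 97/542 = pi_P  (ok)
  97/542*7/20 + 101/271*1/20 + 243/542*13/20 = 101/271 = pi_Q  (ok)
  97/542*2/5 + 101/271*13/20 + 243/542*3/10 = 243/542 = pi_R  (ok)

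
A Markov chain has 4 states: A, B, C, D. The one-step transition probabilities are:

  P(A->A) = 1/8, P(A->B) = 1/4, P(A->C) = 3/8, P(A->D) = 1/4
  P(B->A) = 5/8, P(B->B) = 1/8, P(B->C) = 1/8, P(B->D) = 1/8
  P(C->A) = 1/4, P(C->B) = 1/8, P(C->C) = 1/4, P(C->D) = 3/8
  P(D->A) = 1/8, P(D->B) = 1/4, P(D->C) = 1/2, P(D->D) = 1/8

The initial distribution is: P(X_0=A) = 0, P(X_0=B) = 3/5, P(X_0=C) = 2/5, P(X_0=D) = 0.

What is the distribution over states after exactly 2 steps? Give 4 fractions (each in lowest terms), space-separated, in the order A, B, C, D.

Propagating the distribution step by step (d_{t+1} = d_t * P):
d_0 = (A=0, B=3/5, C=2/5, D=0)
  d_1[A] = 0*1/8 + 3/5*5/8 + 2/5*1/4 + 0*1/8 = 19/40
  d_1[B] = 0*1/4 + 3/5*1/8 + 2/5*1/8 + 0*1/4 = 1/8
  d_1[C] = 0*3/8 + 3/5*1/8 + 2/5*1/4 + 0*1/2 = 7/40
  d_1[D] = 0*1/4 + 3/5*1/8 + 2/5*3/8 + 0*1/8 = 9/40
d_1 = (A=19/40, B=1/8, C=7/40, D=9/40)
  d_2[A] = 19/40*1/8 + 1/8*5/8 + 7/40*1/4 + 9/40*1/8 = 67/320
  d_2[B] = 19/40*1/4 + 1/8*1/8 + 7/40*1/8 + 9/40*1/4 = 17/80
  d_2[C] = 19/40*3/8 + 1/8*1/8 + 7/40*1/4 + 9/40*1/2 = 7/20
  d_2[D] = 19/40*1/4 + 1/8*1/8 + 7/40*3/8 + 9/40*1/8 = 73/320
d_2 = (A=67/320, B=17/80, C=7/20, D=73/320)

Answer: 67/320 17/80 7/20 73/320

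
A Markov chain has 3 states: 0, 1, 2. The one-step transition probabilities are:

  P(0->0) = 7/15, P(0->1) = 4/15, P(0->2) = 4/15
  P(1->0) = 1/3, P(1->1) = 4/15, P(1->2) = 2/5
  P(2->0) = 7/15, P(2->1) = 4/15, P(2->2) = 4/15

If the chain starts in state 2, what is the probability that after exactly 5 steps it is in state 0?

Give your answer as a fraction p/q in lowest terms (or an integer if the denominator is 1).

Computing P^5 by repeated multiplication:
P^1 =
  0: [7/15, 4/15, 4/15]
  1: [1/3, 4/15, 2/5]
  2: [7/15, 4/15, 4/15]
P^2 =
  0: [97/225, 4/15, 68/225]
  1: [97/225, 4/15, 68/225]
  2: [97/225, 4/15, 68/225]
P^3 =
  0: [97/225, 4/15, 68/225]
  1: [97/225, 4/15, 68/225]
  2: [97/225, 4/15, 68/225]
P^4 =
  0: [97/225, 4/15, 68/225]
  1: [97/225, 4/15, 68/225]
  2: [97/225, 4/15, 68/225]
P^5 =
  0: [97/225, 4/15, 68/225]
  1: [97/225, 4/15, 68/225]
  2: [97/225, 4/15, 68/225]

(P^5)[2 -> 0] = 97/225

Answer: 97/225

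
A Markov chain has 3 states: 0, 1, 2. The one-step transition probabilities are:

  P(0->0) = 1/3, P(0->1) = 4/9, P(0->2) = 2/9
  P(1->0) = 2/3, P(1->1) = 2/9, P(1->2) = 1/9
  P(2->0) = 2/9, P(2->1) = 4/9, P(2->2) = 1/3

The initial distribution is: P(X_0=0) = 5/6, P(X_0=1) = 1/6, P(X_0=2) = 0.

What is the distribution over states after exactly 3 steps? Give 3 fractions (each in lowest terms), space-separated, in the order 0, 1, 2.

Propagating the distribution step by step (d_{t+1} = d_t * P):
d_0 = (0=5/6, 1=1/6, 2=0)
  d_1[0] = 5/6*1/3 + 1/6*2/3 + 0*2/9 = 7/18
  d_1[1] = 5/6*4/9 + 1/6*2/9 + 0*4/9 = 11/27
  d_1[2] = 5/6*2/9 + 1/6*1/9 + 0*1/3 = 11/54
d_1 = (0=7/18, 1=11/27, 2=11/54)
  d_2[0] = 7/18*1/3 + 11/27*2/3 + 11/54*2/9 = 217/486
  d_2[1] = 7/18*4/9 + 11/27*2/9 + 11/54*4/9 = 86/243
  d_2[2] = 7/18*2/9 + 11/27*1/9 + 11/54*1/3 = 97/486
d_2 = (0=217/486, 1=86/243, 2=97/486)
  d_3[0] = 217/486*1/3 + 86/243*2/3 + 97/486*2/9 = 1877/4374
  d_3[1] = 217/486*4/9 + 86/243*2/9 + 97/486*4/9 = 800/2187
  d_3[2] = 217/486*2/9 + 86/243*1/9 + 97/486*1/3 = 299/1458
d_3 = (0=1877/4374, 1=800/2187, 2=299/1458)

Answer: 1877/4374 800/2187 299/1458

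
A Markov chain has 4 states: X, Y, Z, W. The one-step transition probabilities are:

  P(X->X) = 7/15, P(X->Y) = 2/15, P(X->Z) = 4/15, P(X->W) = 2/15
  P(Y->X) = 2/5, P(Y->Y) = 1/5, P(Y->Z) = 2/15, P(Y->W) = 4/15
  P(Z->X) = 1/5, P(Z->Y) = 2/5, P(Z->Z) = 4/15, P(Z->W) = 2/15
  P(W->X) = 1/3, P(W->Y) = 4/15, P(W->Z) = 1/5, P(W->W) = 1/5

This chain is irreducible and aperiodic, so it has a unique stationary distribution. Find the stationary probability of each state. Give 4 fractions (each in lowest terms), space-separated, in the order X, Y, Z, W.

Answer: 46/125 29/125 28/125 22/125

Derivation:
The stationary distribution satisfies pi = pi * P, i.e.:
  pi_X = 7/15*pi_X + 2/5*pi_Y + 1/5*pi_Z + 1/3*pi_W
  pi_Y = 2/15*pi_X + 1/5*pi_Y + 2/5*pi_Z + 4/15*pi_W
  pi_Z = 4/15*pi_X + 2/15*pi_Y + 4/15*pi_Z + 1/5*pi_W
  pi_W = 2/15*pi_X + 4/15*pi_Y + 2/15*pi_Z + 1/5*pi_W
with normalization: pi_X + pi_Y + pi_Z + pi_W = 1.

Using the first 3 balance equations plus normalization, the linear system A*pi = b is:
  [-8/15, 2/5, 1/5, 1/3] . pi = 0
  [2/15, -4/5, 2/5, 4/15] . pi = 0
  [4/15, 2/15, -11/15, 1/5] . pi = 0
  [1, 1, 1, 1] . pi = 1

Solving yields:
  pi_X = 46/125
  pi_Y = 29/125
  pi_Z = 28/125
  pi_W = 22/125

Verification (pi * P):
  46/125*7/15 + 29/125*2/5 + 28/125*1/5 + 22/125*1/3 = 46/125 = pi_X  (ok)
  46/125*2/15 + 29/125*1/5 + 28/125*2/5 + 22/125*4/15 = 29/125 = pi_Y  (ok)
  46/125*4/15 + 29/125*2/15 + 28/125*4/15 + 22/125*1/5 = 28/125 = pi_Z  (ok)
  46/125*2/15 + 29/125*4/15 + 28/125*2/15 + 22/125*1/5 = 22/125 = pi_W  (ok)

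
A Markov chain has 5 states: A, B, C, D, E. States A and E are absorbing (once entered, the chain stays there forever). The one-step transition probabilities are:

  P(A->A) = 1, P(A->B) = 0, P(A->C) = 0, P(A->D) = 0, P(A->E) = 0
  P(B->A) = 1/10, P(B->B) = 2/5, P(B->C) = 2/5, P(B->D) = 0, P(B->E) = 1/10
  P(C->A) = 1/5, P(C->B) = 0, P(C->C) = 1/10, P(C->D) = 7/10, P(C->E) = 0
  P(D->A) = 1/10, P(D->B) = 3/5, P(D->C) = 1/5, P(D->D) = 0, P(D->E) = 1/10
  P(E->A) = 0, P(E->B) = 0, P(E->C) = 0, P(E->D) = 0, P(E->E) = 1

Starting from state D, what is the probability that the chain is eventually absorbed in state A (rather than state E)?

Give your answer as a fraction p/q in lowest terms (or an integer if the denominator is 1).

Answer: 5/8

Derivation:
Let a_i = P(absorbed in A | start in state i).
Boundary conditions: a_A = 1, a_E = 0.
For each transient state i, a_i = sum_j P(i->j) * a_j:
  a_B = 1/10*a_A + 2/5*a_B + 2/5*a_C + 0*a_D + 1/10*a_E
  a_C = 1/5*a_A + 0*a_B + 1/10*a_C + 7/10*a_D + 0*a_E
  a_D = 1/10*a_A + 3/5*a_B + 1/5*a_C + 0*a_D + 1/10*a_E

Substituting a_A = 1 and a_E = 0, rearrange to (I - Q) a = r where r[i] = P(i -> A):
  [3/5, -2/5, 0] . (a_B, a_C, a_D) = 1/10
  [0, 9/10, -7/10] . (a_B, a_C, a_D) = 1/5
  [-3/5, -1/5, 1] . (a_B, a_C, a_D) = 1/10

Solving yields:
  a_B = 23/36
  a_C = 17/24
  a_D = 5/8

Starting state is D, so the absorption probability is a_D = 5/8.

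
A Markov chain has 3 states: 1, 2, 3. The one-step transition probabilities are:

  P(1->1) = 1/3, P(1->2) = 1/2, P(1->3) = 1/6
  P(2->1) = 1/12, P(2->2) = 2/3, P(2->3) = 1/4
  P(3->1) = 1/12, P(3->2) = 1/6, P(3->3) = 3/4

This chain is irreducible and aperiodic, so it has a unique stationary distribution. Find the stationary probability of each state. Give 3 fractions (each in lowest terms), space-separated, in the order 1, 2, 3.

Answer: 1/9 11/27 13/27

Derivation:
The stationary distribution satisfies pi = pi * P, i.e.:
  pi_1 = 1/3*pi_1 + 1/12*pi_2 + 1/12*pi_3
  pi_2 = 1/2*pi_1 + 2/3*pi_2 + 1/6*pi_3
  pi_3 = 1/6*pi_1 + 1/4*pi_2 + 3/4*pi_3
with normalization: pi_1 + pi_2 + pi_3 = 1.

Using the first 2 balance equations plus normalization, the linear system A*pi = b is:
  [-2/3, 1/12, 1/12] . pi = 0
  [1/2, -1/3, 1/6] . pi = 0
  [1, 1, 1] . pi = 1

Solving yields:
  pi_1 = 1/9
  pi_2 = 11/27
  pi_3 = 13/27

Verification (pi * P):
  1/9*1/3 + 11/27*1/12 + 13/27*1/12 = 1/9 = pi_1  (ok)
  1/9*1/2 + 11/27*2/3 + 13/27*1/6 = 11/27 = pi_2  (ok)
  1/9*1/6 + 11/27*1/4 + 13/27*3/4 = 13/27 = pi_3  (ok)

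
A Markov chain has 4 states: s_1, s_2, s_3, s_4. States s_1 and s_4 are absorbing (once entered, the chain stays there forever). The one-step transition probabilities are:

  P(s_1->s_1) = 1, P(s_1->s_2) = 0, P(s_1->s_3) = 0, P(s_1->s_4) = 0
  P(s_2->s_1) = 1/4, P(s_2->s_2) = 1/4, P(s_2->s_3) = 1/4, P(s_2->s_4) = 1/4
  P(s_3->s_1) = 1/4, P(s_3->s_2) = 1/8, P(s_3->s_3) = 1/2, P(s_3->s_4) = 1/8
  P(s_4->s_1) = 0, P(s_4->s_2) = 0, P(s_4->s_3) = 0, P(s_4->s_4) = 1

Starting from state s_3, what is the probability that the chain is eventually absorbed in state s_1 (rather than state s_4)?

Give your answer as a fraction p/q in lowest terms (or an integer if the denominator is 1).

Answer: 7/11

Derivation:
Let a_i = P(absorbed in s_1 | start in state i).
Boundary conditions: a_s_1 = 1, a_s_4 = 0.
For each transient state i, a_i = sum_j P(i->j) * a_j:
  a_s_2 = 1/4*a_s_1 + 1/4*a_s_2 + 1/4*a_s_3 + 1/4*a_s_4
  a_s_3 = 1/4*a_s_1 + 1/8*a_s_2 + 1/2*a_s_3 + 1/8*a_s_4

Substituting a_s_1 = 1 and a_s_4 = 0, rearrange to (I - Q) a = r where r[i] = P(i -> s_1):
  [3/4, -1/4] . (a_s_2, a_s_3) = 1/4
  [-1/8, 1/2] . (a_s_2, a_s_3) = 1/4

Solving yields:
  a_s_2 = 6/11
  a_s_3 = 7/11

Starting state is s_3, so the absorption probability is a_s_3 = 7/11.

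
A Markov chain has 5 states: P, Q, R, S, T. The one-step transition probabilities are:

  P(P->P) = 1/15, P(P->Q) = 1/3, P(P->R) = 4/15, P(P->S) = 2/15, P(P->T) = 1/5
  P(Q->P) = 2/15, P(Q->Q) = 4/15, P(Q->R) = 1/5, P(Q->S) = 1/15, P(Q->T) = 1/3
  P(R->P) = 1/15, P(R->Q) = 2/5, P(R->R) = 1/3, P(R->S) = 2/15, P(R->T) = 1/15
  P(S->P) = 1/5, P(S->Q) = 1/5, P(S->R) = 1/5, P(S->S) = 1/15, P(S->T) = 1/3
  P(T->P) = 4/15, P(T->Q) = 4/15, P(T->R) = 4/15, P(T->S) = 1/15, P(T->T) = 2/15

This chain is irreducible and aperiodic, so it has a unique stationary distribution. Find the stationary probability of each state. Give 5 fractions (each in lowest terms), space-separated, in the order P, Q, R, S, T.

The stationary distribution satisfies pi = pi * P, i.e.:
  pi_P = 1/15*pi_P + 2/15*pi_Q + 1/15*pi_R + 1/5*pi_S + 4/15*pi_T
  pi_Q = 1/3*pi_P + 4/15*pi_Q + 2/5*pi_R + 1/5*pi_S + 4/15*pi_T
  pi_R = 4/15*pi_P + 1/5*pi_Q + 1/3*pi_R + 1/5*pi_S + 4/15*pi_T
  pi_S = 2/15*pi_P + 1/15*pi_Q + 2/15*pi_R + 1/15*pi_S + 1/15*pi_T
  pi_T = 1/5*pi_P + 1/3*pi_Q + 1/15*pi_R + 1/3*pi_S + 2/15*pi_T
with normalization: pi_P + pi_Q + pi_R + pi_S + pi_T = 1.

Using the first 4 balance equations plus normalization, the linear system A*pi = b is:
  [-14/15, 2/15, 1/15, 1/5, 4/15] . pi = 0
  [1/3, -11/15, 2/5, 1/5, 4/15] . pi = 0
  [4/15, 1/5, -2/3, 1/5, 4/15] . pi = 0
  [2/15, 1/15, 2/15, -14/15, 1/15] . pi = 0
  [1, 1, 1, 1, 1] . pi = 1

Solving yields:
  pi_P = 177/1261
  pi_Q = 59/194
  pi_R = 649/2522
  pi_S = 235/2522
  pi_T = 517/2522

Verification (pi * P):
  177/1261*1/15 + 59/194*2/15 + 649/2522*1/15 + 235/2522*1/5 + 517/2522*4/15 = 177/1261 = pi_P  (ok)
  177/1261*1/3 + 59/194*4/15 + 649/2522*2/5 + 235/2522*1/5 + 517/2522*4/15 = 59/194 = pi_Q  (ok)
  177/1261*4/15 + 59/194*1/5 + 649/2522*1/3 + 235/2522*1/5 + 517/2522*4/15 = 649/2522 = pi_R  (ok)
  177/1261*2/15 + 59/194*1/15 + 649/2522*2/15 + 235/2522*1/15 + 517/2522*1/15 = 235/2522 = pi_S  (ok)
  177/1261*1/5 + 59/194*1/3 + 649/2522*1/15 + 235/2522*1/3 + 517/2522*2/15 = 517/2522 = pi_T  (ok)

Answer: 177/1261 59/194 649/2522 235/2522 517/2522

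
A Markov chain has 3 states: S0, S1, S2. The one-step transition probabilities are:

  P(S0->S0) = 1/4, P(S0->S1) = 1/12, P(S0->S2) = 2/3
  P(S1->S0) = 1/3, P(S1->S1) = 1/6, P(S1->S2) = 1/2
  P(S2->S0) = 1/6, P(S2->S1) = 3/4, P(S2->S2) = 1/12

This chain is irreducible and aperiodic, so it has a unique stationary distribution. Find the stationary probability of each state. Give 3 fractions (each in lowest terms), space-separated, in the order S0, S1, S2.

Answer: 56/225 83/225 86/225

Derivation:
The stationary distribution satisfies pi = pi * P, i.e.:
  pi_S0 = 1/4*pi_S0 + 1/3*pi_S1 + 1/6*pi_S2
  pi_S1 = 1/12*pi_S0 + 1/6*pi_S1 + 3/4*pi_S2
  pi_S2 = 2/3*pi_S0 + 1/2*pi_S1 + 1/12*pi_S2
with normalization: pi_S0 + pi_S1 + pi_S2 = 1.

Using the first 2 balance equations plus normalization, the linear system A*pi = b is:
  [-3/4, 1/3, 1/6] . pi = 0
  [1/12, -5/6, 3/4] . pi = 0
  [1, 1, 1] . pi = 1

Solving yields:
  pi_S0 = 56/225
  pi_S1 = 83/225
  pi_S2 = 86/225

Verification (pi * P):
  56/225*1/4 + 83/225*1/3 + 86/225*1/6 = 56/225 = pi_S0  (ok)
  56/225*1/12 + 83/225*1/6 + 86/225*3/4 = 83/225 = pi_S1  (ok)
  56/225*2/3 + 83/225*1/2 + 86/225*1/12 = 86/225 = pi_S2  (ok)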